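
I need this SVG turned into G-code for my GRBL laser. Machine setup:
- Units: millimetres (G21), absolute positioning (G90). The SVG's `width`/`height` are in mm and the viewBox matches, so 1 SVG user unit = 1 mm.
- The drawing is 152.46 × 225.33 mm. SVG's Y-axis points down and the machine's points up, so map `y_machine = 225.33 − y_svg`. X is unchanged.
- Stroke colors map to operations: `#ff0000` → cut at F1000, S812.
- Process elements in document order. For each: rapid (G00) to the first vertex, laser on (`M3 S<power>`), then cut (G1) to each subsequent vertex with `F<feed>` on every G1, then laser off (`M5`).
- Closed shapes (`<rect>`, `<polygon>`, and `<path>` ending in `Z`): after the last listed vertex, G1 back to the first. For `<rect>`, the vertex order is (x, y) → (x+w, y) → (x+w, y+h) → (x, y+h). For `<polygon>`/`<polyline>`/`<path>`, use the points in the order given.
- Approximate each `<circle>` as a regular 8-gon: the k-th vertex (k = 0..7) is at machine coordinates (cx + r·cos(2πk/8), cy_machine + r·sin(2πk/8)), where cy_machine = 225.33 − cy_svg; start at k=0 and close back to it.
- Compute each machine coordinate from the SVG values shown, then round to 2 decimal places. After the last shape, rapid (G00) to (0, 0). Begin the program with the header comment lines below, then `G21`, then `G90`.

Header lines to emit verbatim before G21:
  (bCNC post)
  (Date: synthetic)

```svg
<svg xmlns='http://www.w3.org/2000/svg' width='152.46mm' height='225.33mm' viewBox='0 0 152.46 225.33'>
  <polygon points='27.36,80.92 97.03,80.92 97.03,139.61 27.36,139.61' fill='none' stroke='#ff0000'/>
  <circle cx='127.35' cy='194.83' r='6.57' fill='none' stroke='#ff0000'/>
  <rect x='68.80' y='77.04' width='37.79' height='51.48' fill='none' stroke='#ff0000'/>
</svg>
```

(bCNC post)
(Date: synthetic)
G21
G90
G00 X27.36 Y144.41
M3 S812
G1 X97.03 Y144.41 F1000
G1 X97.03 Y85.72 F1000
G1 X27.36 Y85.72 F1000
G1 X27.36 Y144.41 F1000
M5
G00 X133.92 Y30.50
M3 S812
G1 X132.00 Y35.15 F1000
G1 X127.35 Y37.07 F1000
G1 X122.70 Y35.15 F1000
G1 X120.78 Y30.50 F1000
G1 X122.70 Y25.85 F1000
G1 X127.35 Y23.93 F1000
G1 X132.00 Y25.85 F1000
G1 X133.92 Y30.50 F1000
M5
G00 X68.80 Y148.29
M3 S812
G1 X106.59 Y148.29 F1000
G1 X106.59 Y96.81 F1000
G1 X68.80 Y96.81 F1000
G1 X68.80 Y148.29 F1000
M5
G00 X0.00 Y0.00

Since the viewBox matches the mm dimensions, user units are millimetres directly. The only transform is the Y-flip y_m = 225.33 − y_svg.

Shape 1 is a rectangle drawn with `<polygon>`. Its stroke #ff0000 means cut at S812, F1000. After flipping Y the toolpath is (27.36,144.41) → (97.03,144.41) → (97.03,85.72) → (27.36,85.72) → (27.36,144.41), returning to the start.

Shape 2 is a circle drawn with `<circle>`. Its stroke #ff0000 means cut at S812, F1000. After flipping Y the toolpath is (133.92,30.50) → (132.00,35.15) → (127.35,37.07) → (122.70,35.15) → (120.78,30.50) → (122.70,25.85) → (127.35,23.93) → (132.00,25.85) → (133.92,30.50), returning to the start.

Shape 3 is a rectangle drawn with `<rect>`. Its stroke #ff0000 means cut at S812, F1000. After flipping Y the toolpath is (68.80,148.29) → (106.59,148.29) → (106.59,96.81) → (68.80,96.81) → (68.80,148.29), returning to the start.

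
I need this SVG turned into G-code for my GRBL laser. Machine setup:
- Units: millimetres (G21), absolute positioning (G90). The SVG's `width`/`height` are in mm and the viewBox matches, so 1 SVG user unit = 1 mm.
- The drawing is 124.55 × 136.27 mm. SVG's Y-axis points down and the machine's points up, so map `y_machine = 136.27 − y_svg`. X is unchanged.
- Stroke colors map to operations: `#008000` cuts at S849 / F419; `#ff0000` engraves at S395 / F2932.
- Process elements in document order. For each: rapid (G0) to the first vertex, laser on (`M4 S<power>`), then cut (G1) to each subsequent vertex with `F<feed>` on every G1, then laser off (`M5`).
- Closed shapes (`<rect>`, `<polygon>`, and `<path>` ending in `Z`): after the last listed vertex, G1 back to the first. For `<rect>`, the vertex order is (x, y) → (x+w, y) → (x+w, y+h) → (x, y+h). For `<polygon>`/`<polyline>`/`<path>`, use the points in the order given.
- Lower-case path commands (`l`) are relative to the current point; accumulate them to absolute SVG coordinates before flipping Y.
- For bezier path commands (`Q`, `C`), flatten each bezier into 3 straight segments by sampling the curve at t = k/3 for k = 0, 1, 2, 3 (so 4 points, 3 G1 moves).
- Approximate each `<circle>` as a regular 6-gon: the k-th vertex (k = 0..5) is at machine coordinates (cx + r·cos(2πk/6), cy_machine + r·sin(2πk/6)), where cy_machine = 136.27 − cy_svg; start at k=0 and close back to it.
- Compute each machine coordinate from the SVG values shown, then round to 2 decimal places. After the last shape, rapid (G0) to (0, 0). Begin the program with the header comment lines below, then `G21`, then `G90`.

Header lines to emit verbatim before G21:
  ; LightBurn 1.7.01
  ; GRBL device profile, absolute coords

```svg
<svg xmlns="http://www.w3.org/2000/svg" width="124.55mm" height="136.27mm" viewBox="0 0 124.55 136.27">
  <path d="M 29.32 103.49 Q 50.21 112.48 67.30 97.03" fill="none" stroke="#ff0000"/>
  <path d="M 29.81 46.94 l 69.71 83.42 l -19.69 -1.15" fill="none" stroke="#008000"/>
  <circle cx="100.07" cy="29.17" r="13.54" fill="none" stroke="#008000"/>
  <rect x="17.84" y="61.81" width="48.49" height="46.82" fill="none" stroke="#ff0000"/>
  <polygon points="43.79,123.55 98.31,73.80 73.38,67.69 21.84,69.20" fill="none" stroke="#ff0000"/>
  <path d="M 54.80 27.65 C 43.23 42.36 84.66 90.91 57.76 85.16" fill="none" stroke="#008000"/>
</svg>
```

Since the viewBox matches the mm dimensions, user units are millimetres directly. The only transform is the Y-flip y_m = 136.27 − y_svg.

Shape 1 is a quadratic bezier drawn with `<path>`. Its stroke #ff0000 means engrave at S395, F2932. After flipping Y the toolpath is (29.32,32.78) → (42.82,29.50) → (55.48,31.66) → (67.30,39.24).

Shape 2 is a open polyline drawn with `<path>`. Its stroke #008000 means cut at S849, F419. After flipping Y the toolpath is (29.81,89.33) → (99.52,5.91) → (79.83,7.06).

Shape 3 is a circle drawn with `<circle>`. Its stroke #008000 means cut at S849, F419. After flipping Y the toolpath is (113.61,107.10) → (106.84,118.83) → (93.30,118.83) → (86.53,107.10) → (93.30,95.37) → (106.84,95.37) → (113.61,107.10), returning to the start.

Shape 4 is a rectangle drawn with `<rect>`. Its stroke #ff0000 means engrave at S395, F2932. After flipping Y the toolpath is (17.84,74.46) → (66.33,74.46) → (66.33,27.64) → (17.84,27.64) → (17.84,74.46), returning to the start.

Shape 5 is a closed polygon drawn with `<polygon>`. Its stroke #ff0000 means engrave at S395, F2932. After flipping Y the toolpath is (43.79,12.72) → (98.31,62.47) → (73.38,68.58) → (21.84,67.07) → (43.79,12.72), returning to the start.

Shape 6 is a cubic bezier drawn with `<path>`. Its stroke #008000 means cut at S849, F419. After flipping Y the toolpath is (54.80,108.62) → (56.40,85.89) → (66.38,60.20) → (57.76,51.11).

; LightBurn 1.7.01
; GRBL device profile, absolute coords
G21
G90
G0 X29.32 Y32.78
M4 S395
G1 X42.82 Y29.50 F2932
G1 X55.48 Y31.66 F2932
G1 X67.30 Y39.24 F2932
M5
G0 X29.81 Y89.33
M4 S849
G1 X99.52 Y5.91 F419
G1 X79.83 Y7.06 F419
M5
G0 X113.61 Y107.10
M4 S849
G1 X106.84 Y118.83 F419
G1 X93.30 Y118.83 F419
G1 X86.53 Y107.10 F419
G1 X93.30 Y95.37 F419
G1 X106.84 Y95.37 F419
G1 X113.61 Y107.10 F419
M5
G0 X17.84 Y74.46
M4 S395
G1 X66.33 Y74.46 F2932
G1 X66.33 Y27.64 F2932
G1 X17.84 Y27.64 F2932
G1 X17.84 Y74.46 F2932
M5
G0 X43.79 Y12.72
M4 S395
G1 X98.31 Y62.47 F2932
G1 X73.38 Y68.58 F2932
G1 X21.84 Y67.07 F2932
G1 X43.79 Y12.72 F2932
M5
G0 X54.80 Y108.62
M4 S849
G1 X56.40 Y85.89 F419
G1 X66.38 Y60.20 F419
G1 X57.76 Y51.11 F419
M5
G0 X0.00 Y0.00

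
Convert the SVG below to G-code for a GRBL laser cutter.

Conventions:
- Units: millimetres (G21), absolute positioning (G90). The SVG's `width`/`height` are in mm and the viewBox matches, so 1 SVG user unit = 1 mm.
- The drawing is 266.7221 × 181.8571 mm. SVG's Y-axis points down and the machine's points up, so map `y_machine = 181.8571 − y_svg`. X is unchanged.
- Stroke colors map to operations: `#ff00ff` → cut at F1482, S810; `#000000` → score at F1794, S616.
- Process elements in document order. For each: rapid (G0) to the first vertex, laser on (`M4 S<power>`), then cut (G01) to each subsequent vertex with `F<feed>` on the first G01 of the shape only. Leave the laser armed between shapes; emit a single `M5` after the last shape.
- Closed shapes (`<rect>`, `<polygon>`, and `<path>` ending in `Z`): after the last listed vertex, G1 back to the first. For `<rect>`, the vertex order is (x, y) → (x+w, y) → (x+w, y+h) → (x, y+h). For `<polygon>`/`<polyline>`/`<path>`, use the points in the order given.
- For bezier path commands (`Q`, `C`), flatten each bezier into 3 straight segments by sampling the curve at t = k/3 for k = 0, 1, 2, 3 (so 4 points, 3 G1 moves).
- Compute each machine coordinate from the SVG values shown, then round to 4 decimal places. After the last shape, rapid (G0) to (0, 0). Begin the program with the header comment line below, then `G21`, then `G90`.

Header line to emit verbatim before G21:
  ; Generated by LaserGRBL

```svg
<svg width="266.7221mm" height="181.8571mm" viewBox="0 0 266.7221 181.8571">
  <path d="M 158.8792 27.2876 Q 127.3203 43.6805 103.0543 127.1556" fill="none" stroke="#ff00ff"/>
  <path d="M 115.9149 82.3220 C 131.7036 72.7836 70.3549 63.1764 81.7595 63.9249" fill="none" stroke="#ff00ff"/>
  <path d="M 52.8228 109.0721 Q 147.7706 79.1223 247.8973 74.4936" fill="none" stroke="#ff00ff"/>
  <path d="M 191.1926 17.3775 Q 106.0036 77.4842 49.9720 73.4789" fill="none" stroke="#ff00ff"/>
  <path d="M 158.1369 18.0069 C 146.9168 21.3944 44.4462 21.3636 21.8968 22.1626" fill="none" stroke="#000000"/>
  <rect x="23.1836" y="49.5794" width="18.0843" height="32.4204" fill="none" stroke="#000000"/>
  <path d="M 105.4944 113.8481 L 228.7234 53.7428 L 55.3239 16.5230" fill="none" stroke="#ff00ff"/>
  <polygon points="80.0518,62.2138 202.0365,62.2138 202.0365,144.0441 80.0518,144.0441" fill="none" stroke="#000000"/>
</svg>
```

viewBox `0 0 266.7221 181.8571` with mm width/height → 1 unit = 1 mm. Flip: y_m = 181.8571 − y_svg.

**Shape 1** — `<path>` quadratic bezier, stroke `#ff00ff` → cut (S810, F1482). Control points (SVG): P0=(158.8792,27.2876), P1=(127.3203,43.6805), P2=(103.0543,127.1556); sampled at t=k/3. Machine vertices: (158.8792,154.5695) → (138.6503,136.1873) → (120.0420,102.8980) → (103.0543,54.7015). Open path.

**Shape 2** — `<path>` cubic bezier, stroke `#ff00ff` → cut (S810, F1482). Control points (SVG): P0=(115.9149,82.3220), P1=(131.7036,72.7836), P2=(70.3549,63.1764), P3=(81.7595,63.9249); sampled at t=k/3. Machine vertices: (115.9149,99.5351) → (111.5426,108.7103) → (89.0545,115.6149) → (81.7595,117.9322). Open path.

**Shape 3** — `<path>` quadratic bezier, stroke `#ff00ff` → cut (S810, F1482). Control points (SVG): P0=(52.8228,109.0721), P1=(147.7706,79.1223), P2=(247.8973,74.4936); sampled at t=k/3. Machine vertices: (52.8228,72.7850) → (116.6968,89.9381) → (181.7216,101.4642) → (247.8973,107.3635). Open path.

**Shape 4** — `<path>` quadratic bezier, stroke `#ff00ff` → cut (S810, F1482). Control points (SVG): P0=(191.1926,17.3775), P1=(106.0036,77.4842), P2=(49.9720,73.4789); sampled at t=k/3. Machine vertices: (191.1926,164.4796) → (137.6396,131.5320) → (90.5661,112.8316) → (49.9720,108.3782). Open path.

**Shape 5** — `<path>` cubic bezier, stroke `#000000` → score (S616, F1794). Control points (SVG): P0=(158.1369,18.0069), P1=(146.9168,21.3944), P2=(44.4462,21.3636), P3=(21.8968,22.1626); sampled at t=k/3. Machine vertices: (158.1369,163.8502) → (122.8397,161.4448) → (64.7469,160.3742) → (21.8968,159.6945). Open path.

**Shape 6** — `<rect>` rectangle, stroke `#000000` → score (S616, F1794). Machine vertices: (23.1836,132.2777) → (41.2679,132.2777) → (41.2679,99.8573) → (23.1836,99.8573) → (23.1836,132.2777). Closed: final G1 returns to the first vertex.

**Shape 7** — `<path>` open polyline, stroke `#ff00ff` → cut (S810, F1482). Machine vertices: (105.4944,68.0090) → (228.7234,128.1143) → (55.3239,165.3341). Open path.

**Shape 8** — `<polygon>` rectangle, stroke `#000000` → score (S616, F1794). Machine vertices: (80.0518,119.6433) → (202.0365,119.6433) → (202.0365,37.8130) → (80.0518,37.8130) → (80.0518,119.6433). Closed: final G1 returns to the first vertex.

; Generated by LaserGRBL
G21
G90
G0 X158.8792 Y154.5695
M4 S810
G01 X138.6503 Y136.1873 F1482
G01 X120.0420 Y102.8980
G01 X103.0543 Y54.7015
G0 X115.9149 Y99.5351
M4 S810
G01 X111.5426 Y108.7103 F1482
G01 X89.0545 Y115.6149
G01 X81.7595 Y117.9322
G0 X52.8228 Y72.7850
M4 S810
G01 X116.6968 Y89.9381 F1482
G01 X181.7216 Y101.4642
G01 X247.8973 Y107.3635
G0 X191.1926 Y164.4796
M4 S810
G01 X137.6396 Y131.5320 F1482
G01 X90.5661 Y112.8316
G01 X49.9720 Y108.3782
G0 X158.1369 Y163.8502
M4 S616
G01 X122.8397 Y161.4448 F1794
G01 X64.7469 Y160.3742
G01 X21.8968 Y159.6945
G0 X23.1836 Y132.2777
M4 S616
G01 X41.2679 Y132.2777 F1794
G01 X41.2679 Y99.8573
G01 X23.1836 Y99.8573
G01 X23.1836 Y132.2777
G0 X105.4944 Y68.0090
M4 S810
G01 X228.7234 Y128.1143 F1482
G01 X55.3239 Y165.3341
G0 X80.0518 Y119.6433
M4 S616
G01 X202.0365 Y119.6433 F1794
G01 X202.0365 Y37.8130
G01 X80.0518 Y37.8130
G01 X80.0518 Y119.6433
M5
G0 X0.0000 Y0.0000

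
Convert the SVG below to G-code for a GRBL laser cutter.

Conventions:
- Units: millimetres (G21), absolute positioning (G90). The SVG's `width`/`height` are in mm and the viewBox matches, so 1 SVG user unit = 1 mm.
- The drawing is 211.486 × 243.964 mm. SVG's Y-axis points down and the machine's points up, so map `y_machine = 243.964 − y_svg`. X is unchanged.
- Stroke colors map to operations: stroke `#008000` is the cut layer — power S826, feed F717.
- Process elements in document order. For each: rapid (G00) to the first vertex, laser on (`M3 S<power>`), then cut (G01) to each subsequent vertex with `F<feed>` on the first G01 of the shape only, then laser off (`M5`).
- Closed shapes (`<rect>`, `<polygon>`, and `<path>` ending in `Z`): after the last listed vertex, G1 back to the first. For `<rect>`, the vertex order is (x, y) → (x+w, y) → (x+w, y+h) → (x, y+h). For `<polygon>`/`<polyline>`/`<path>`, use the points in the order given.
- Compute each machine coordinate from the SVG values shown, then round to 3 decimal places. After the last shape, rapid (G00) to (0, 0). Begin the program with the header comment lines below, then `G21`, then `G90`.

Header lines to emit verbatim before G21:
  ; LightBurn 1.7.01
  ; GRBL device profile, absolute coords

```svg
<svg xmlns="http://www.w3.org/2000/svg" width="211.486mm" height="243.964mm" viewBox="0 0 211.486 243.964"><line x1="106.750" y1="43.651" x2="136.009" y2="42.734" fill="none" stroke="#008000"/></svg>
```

viewBox `0 0 211.486 243.964` with mm width/height → 1 unit = 1 mm. Flip: y_m = 243.964 − y_svg.

**Shape 1** — `<line>` line segment, stroke `#008000` → cut (S826, F717). Machine vertices: (106.750,200.313) → (136.009,201.230). Open path.

; LightBurn 1.7.01
; GRBL device profile, absolute coords
G21
G90
G00 X106.750 Y200.313
M3 S826
G01 X136.009 Y201.230 F717
M5
G00 X0.000 Y0.000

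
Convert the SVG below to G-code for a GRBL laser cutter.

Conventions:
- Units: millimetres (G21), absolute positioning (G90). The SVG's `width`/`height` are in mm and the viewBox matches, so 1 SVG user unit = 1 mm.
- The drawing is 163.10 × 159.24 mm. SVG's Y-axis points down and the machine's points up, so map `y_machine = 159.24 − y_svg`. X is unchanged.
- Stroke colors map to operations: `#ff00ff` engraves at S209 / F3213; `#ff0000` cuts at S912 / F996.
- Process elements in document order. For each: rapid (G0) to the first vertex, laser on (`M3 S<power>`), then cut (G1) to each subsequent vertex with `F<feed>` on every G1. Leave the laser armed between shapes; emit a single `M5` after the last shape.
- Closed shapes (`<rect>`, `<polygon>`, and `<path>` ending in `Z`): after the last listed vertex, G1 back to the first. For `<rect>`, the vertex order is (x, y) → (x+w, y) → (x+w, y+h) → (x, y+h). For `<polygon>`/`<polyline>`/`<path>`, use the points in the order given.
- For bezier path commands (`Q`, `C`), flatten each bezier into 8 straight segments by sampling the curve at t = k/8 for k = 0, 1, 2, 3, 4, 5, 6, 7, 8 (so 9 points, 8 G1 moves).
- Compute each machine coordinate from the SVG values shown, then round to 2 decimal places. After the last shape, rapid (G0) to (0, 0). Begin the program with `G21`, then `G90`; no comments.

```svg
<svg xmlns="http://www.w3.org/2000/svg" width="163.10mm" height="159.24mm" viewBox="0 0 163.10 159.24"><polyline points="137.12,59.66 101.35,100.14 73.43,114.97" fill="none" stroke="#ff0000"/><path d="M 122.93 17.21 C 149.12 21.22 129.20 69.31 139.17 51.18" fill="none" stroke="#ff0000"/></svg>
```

1 u = 1 mm; y_m = 159.24 − y.

[1] `<polyline>` open polyline, #ff0000→cut S912 F996: (137.12,99.58) → (101.35,59.10) → (73.43,44.27)

[2] `<path>` cubic bezier, #ff0000→cut S912 F996: (122.93,142.03) → (130.74,138.68) → (135.11,132.48) → (136.95,124.74) → (137.13,116.74) → (136.56,109.78) → (136.11,105.16) → (136.68,104.15) → (139.17,108.06)

G21
G90
G0 X137.12 Y99.58
M3 S912
G1 X101.35 Y59.10 F996
G1 X73.43 Y44.27 F996
G0 X122.93 Y142.03
M3 S912
G1 X130.74 Y138.68 F996
G1 X135.11 Y132.48 F996
G1 X136.95 Y124.74 F996
G1 X137.13 Y116.74 F996
G1 X136.56 Y109.78 F996
G1 X136.11 Y105.16 F996
G1 X136.68 Y104.15 F996
G1 X139.17 Y108.06 F996
M5
G0 X0.00 Y0.00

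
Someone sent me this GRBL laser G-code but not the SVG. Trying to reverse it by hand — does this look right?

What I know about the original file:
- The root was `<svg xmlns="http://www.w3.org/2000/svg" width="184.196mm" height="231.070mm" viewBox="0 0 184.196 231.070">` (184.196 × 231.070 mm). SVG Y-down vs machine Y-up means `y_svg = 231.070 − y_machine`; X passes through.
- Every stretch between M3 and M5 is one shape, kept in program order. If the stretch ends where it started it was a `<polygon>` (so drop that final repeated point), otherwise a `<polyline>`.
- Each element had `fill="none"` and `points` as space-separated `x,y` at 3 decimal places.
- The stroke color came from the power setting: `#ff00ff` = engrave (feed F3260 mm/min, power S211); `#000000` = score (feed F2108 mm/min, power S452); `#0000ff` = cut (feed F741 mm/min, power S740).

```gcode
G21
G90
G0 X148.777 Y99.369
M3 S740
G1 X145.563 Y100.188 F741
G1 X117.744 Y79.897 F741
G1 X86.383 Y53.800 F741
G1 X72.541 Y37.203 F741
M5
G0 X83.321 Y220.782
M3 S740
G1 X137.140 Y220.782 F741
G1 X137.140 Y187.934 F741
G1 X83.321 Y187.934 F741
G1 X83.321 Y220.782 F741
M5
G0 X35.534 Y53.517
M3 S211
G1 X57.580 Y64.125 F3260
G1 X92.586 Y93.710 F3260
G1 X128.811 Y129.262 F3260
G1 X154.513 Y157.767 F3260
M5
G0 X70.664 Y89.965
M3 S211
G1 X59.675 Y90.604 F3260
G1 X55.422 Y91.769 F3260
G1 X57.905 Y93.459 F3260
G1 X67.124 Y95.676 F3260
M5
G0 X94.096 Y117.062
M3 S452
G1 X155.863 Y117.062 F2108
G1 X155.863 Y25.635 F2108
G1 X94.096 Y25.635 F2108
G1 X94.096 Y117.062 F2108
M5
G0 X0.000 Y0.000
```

Each laser-on run becomes one SVG element. Flip Y back into SVG space with y_svg = 231.070 − y_machine.

Run 1: S740 ⇒ cut layer `#0000ff`. The run is open, so emit a `<polyline>` with points (Y-flipped): 148.777,131.701 145.563,130.882 117.744,151.173 86.383,177.270 72.541,193.867.

Run 2: S740 ⇒ cut layer `#0000ff`. The run returns to its start, so emit a `<polygon>` with points (Y-flipped): 83.321,10.288 137.140,10.288 137.140,43.136 83.321,43.136.

Run 3: the run's S211 means `#ff00ff` (engrave). The run is open, so emit a `<polyline>` with points (Y-flipped): 35.534,177.553 57.580,166.945 92.586,137.360 128.811,101.808 154.513,73.303.

Run 4: S211 ⇒ engrave layer `#ff00ff`. The run is open, so emit a `<polyline>` with points (Y-flipped): 70.664,141.105 59.675,140.466 55.422,139.301 57.905,137.611 67.124,135.394.

Run 5: S452 ⇒ score layer `#000000`. The run returns to its start, so emit a `<polygon>` with points (Y-flipped): 94.096,114.008 155.863,114.008 155.863,205.435 94.096,205.435.

<svg xmlns="http://www.w3.org/2000/svg" width="184.196mm" height="231.070mm" viewBox="0 0 184.196 231.070">
  <polyline points="148.777,131.701 145.563,130.882 117.744,151.173 86.383,177.270 72.541,193.867" fill="none" stroke="#0000ff"/>
  <polygon points="83.321,10.288 137.140,10.288 137.140,43.136 83.321,43.136" fill="none" stroke="#0000ff"/>
  <polyline points="35.534,177.553 57.580,166.945 92.586,137.360 128.811,101.808 154.513,73.303" fill="none" stroke="#ff00ff"/>
  <polyline points="70.664,141.105 59.675,140.466 55.422,139.301 57.905,137.611 67.124,135.394" fill="none" stroke="#ff00ff"/>
  <polygon points="94.096,114.008 155.863,114.008 155.863,205.435 94.096,205.435" fill="none" stroke="#000000"/>
</svg>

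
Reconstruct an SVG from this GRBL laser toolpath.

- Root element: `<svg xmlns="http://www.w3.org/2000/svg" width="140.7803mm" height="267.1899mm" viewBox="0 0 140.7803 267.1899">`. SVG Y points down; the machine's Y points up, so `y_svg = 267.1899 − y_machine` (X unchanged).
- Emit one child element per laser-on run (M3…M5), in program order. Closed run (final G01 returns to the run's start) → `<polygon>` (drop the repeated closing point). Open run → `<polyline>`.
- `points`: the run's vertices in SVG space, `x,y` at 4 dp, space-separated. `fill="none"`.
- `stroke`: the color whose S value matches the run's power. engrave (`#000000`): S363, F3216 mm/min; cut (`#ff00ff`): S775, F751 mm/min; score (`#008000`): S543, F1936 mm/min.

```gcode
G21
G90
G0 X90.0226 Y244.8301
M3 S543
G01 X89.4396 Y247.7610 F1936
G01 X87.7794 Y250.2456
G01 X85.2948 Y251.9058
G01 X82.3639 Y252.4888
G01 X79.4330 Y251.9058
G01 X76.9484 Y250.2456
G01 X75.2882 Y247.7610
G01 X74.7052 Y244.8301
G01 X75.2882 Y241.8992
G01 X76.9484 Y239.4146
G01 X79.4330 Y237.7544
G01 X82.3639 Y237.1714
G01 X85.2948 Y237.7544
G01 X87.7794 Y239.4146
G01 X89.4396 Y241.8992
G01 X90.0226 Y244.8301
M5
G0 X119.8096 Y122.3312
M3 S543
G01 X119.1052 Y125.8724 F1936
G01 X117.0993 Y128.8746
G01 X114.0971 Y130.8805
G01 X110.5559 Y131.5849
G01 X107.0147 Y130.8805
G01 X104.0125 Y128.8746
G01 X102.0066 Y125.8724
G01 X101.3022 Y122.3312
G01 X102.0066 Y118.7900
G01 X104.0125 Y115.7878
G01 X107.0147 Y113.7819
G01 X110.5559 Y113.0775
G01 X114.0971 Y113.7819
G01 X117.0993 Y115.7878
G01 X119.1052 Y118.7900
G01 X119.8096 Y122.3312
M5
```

<svg xmlns="http://www.w3.org/2000/svg" width="140.7803mm" height="267.1899mm" viewBox="0 0 140.7803 267.1899">
  <polygon points="90.0226,22.3598 89.4396,19.4289 87.7794,16.9443 85.2948,15.2841 82.3639,14.7011 79.4330,15.2841 76.9484,16.9443 75.2882,19.4289 74.7052,22.3598 75.2882,25.2907 76.9484,27.7753 79.4330,29.4355 82.3639,30.0185 85.2948,29.4355 87.7794,27.7753 89.4396,25.2907" fill="none" stroke="#008000"/>
  <polygon points="119.8096,144.8587 119.1052,141.3175 117.0993,138.3153 114.0971,136.3094 110.5559,135.6050 107.0147,136.3094 104.0125,138.3153 102.0066,141.3175 101.3022,144.8587 102.0066,148.3999 104.0125,151.4021 107.0147,153.4080 110.5559,154.1124 114.0971,153.4080 117.0993,151.4021 119.1052,148.3999" fill="none" stroke="#008000"/>
</svg>

Machine Y-up, SVG Y-down with viewBox height 267.1899, so y_svg = 267.1899 − y_machine; X carries over. Every run uses S543, so all elements get stroke `#008000` (score).

Run 1: The run returns to its start, so emit a `<polygon>` with points (Y-flipped): 90.0226,22.3598 89.4396,19.4289 87.7794,16.9443 85.2948,15.2841 82.3639,14.7011 79.4330,15.2841 76.9484,16.9443 75.2882,19.4289 74.7052,22.3598 75.2882,25.2907 76.9484,27.7753 79.4330,29.4355 82.3639,30.0185 85.2948,29.4355 87.7794,27.7753 89.4396,25.2907.

Run 2: The run returns to its start, so emit a `<polygon>` with points (Y-flipped): 119.8096,144.8587 119.1052,141.3175 117.0993,138.3153 114.0971,136.3094 110.5559,135.6050 107.0147,136.3094 104.0125,138.3153 102.0066,141.3175 101.3022,144.8587 102.0066,148.3999 104.0125,151.4021 107.0147,153.4080 110.5559,154.1124 114.0971,153.4080 117.0993,151.4021 119.1052,148.3999.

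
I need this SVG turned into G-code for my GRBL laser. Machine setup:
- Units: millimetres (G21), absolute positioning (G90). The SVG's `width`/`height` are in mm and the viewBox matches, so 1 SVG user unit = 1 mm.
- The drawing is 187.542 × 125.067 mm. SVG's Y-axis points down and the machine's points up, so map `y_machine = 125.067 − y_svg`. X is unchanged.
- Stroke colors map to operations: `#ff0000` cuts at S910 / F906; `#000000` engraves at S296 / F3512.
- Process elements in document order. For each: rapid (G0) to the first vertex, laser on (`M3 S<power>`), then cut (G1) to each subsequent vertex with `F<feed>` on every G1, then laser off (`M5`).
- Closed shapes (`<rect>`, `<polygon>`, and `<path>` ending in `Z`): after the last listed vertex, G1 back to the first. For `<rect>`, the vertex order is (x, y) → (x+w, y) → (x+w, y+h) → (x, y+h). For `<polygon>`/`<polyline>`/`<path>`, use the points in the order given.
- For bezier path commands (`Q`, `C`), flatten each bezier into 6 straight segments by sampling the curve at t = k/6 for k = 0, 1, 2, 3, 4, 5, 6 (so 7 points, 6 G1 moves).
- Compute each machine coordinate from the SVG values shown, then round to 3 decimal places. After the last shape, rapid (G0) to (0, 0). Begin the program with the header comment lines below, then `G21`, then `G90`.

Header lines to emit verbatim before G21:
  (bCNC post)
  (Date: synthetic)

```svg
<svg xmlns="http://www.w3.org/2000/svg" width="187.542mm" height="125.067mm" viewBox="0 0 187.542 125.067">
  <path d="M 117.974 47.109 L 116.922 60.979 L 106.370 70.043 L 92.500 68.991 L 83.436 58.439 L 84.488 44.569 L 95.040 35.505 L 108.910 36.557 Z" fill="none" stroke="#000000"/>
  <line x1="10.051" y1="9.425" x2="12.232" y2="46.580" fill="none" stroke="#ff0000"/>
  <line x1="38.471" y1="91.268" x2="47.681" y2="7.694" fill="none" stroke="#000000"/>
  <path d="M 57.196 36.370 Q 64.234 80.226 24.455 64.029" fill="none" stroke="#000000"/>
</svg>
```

(bCNC post)
(Date: synthetic)
G21
G90
G0 X117.974 Y77.958
M3 S296
G1 X116.922 Y64.088 F3512
G1 X106.370 Y55.024 F3512
G1 X92.500 Y56.076 F3512
G1 X83.436 Y66.628 F3512
G1 X84.488 Y80.498 F3512
G1 X95.040 Y89.562 F3512
G1 X108.910 Y88.510 F3512
G1 X117.974 Y77.958 F3512
M5
G0 X10.051 Y115.642
M3 S910
G1 X12.232 Y78.487 F906
M5
G0 X38.471 Y33.799
M3 S296
G1 X47.681 Y117.373 F3512
M5
G0 X57.196 Y88.697
M3 S296
G1 X58.242 Y75.746 F3512
G1 X56.686 Y66.132 F3512
G1 X52.530 Y59.854 F3512
G1 X45.772 Y56.913 F3512
G1 X36.414 Y57.307 F3512
G1 X24.455 Y61.038 F3512
M5
G0 X0.000 Y0.000

viewBox `0 0 187.542 125.067` with mm width/height → 1 unit = 1 mm. Flip: y_m = 125.067 − y_svg.

**Shape 1** — `<path>` regular polygon, stroke `#000000` → engrave (S296, F3512). Machine vertices: (117.974,77.958) → (116.922,64.088) → (106.370,55.024) → (92.500,56.076) → (83.436,66.628) → (84.488,80.498) → (95.040,89.562) → (108.910,88.510) → (117.974,77.958). Closed: final G1 returns to the first vertex.

**Shape 2** — `<line>` line segment, stroke `#ff0000` → cut (S910, F906). Machine vertices: (10.051,115.642) → (12.232,78.487). Open path.

**Shape 3** — `<line>` line segment, stroke `#000000` → engrave (S296, F3512). Machine vertices: (38.471,33.799) → (47.681,117.373). Open path.

**Shape 4** — `<path>` quadratic bezier, stroke `#000000` → engrave (S296, F3512). Control points (SVG): P0=(57.196,36.370), P1=(64.234,80.226), P2=(24.455,64.029); sampled at t=k/6. Machine vertices: (57.196,88.697) → (58.242,75.746) → (56.686,66.132) → (52.530,59.854) → (45.772,56.913) → (36.414,57.307) → (24.455,61.038). Open path.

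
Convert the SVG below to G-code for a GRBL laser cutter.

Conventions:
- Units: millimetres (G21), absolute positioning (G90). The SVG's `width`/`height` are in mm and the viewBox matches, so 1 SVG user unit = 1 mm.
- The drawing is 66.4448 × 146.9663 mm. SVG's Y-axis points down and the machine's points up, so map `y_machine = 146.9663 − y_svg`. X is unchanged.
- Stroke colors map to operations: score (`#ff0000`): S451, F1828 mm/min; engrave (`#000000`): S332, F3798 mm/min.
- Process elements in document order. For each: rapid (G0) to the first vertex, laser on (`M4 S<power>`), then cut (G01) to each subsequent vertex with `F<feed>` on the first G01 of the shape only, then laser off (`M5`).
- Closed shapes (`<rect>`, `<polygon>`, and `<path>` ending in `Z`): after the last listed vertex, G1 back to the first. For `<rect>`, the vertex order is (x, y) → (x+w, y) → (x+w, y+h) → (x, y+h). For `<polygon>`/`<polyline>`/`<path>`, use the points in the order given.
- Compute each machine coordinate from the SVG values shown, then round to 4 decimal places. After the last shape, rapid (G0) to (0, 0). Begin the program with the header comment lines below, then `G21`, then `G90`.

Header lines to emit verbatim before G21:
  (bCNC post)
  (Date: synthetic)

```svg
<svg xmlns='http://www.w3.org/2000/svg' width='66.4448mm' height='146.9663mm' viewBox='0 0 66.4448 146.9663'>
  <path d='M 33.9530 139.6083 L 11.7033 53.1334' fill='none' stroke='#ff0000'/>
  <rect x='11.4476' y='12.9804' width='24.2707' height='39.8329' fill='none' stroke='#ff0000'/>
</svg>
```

1 u = 1 mm; y_m = 146.9663 − y.

[1] `<path>` line segment, #ff0000→score S451 F1828: (33.9530,7.3580) → (11.7033,93.8329)

[2] `<rect>` rectangle, #ff0000→score S451 F1828: (11.4476,133.9859) → (35.7183,133.9859) → (35.7183,94.1530) → (11.4476,94.1530) → (11.4476,133.9859) (closed)

(bCNC post)
(Date: synthetic)
G21
G90
G0 X33.9530 Y7.3580
M4 S451
G01 X11.7033 Y93.8329 F1828
M5
G0 X11.4476 Y133.9859
M4 S451
G01 X35.7183 Y133.9859 F1828
G01 X35.7183 Y94.1530
G01 X11.4476 Y94.1530
G01 X11.4476 Y133.9859
M5
G0 X0.0000 Y0.0000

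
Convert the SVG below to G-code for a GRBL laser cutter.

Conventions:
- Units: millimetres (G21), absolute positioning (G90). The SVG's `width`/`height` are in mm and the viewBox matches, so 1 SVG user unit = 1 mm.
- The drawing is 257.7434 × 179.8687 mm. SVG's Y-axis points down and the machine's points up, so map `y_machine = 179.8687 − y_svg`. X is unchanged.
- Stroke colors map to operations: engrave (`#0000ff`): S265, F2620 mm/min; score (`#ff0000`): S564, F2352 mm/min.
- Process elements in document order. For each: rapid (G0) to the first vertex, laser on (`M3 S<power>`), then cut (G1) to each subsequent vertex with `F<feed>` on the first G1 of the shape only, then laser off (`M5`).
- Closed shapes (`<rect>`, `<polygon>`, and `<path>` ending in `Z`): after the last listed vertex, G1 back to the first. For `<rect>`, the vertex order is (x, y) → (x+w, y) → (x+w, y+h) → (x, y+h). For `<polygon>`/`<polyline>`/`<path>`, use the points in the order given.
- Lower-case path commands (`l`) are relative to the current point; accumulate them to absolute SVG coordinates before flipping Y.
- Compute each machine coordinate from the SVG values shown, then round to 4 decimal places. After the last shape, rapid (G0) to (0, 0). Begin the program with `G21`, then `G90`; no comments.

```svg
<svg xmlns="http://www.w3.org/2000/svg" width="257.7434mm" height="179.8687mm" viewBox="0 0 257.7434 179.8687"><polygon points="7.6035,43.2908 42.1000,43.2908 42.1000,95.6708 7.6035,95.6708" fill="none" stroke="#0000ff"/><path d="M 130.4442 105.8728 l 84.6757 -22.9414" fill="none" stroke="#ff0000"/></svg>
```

1 u = 1 mm; y_m = 179.8687 − y.

[1] `<polygon>` rectangle, #0000ff→engrave S265 F2620: (7.6035,136.5779) → (42.1000,136.5779) → (42.1000,84.1979) → (7.6035,84.1979) → (7.6035,136.5779) (closed)

[2] `<path>` line segment, #ff0000→score S564 F2352: (130.4442,73.9959) → (215.1199,96.9373)

G21
G90
G0 X7.6035 Y136.5779
M3 S265
G1 X42.1000 Y136.5779 F2620
G1 X42.1000 Y84.1979
G1 X7.6035 Y84.1979
G1 X7.6035 Y136.5779
M5
G0 X130.4442 Y73.9959
M3 S564
G1 X215.1199 Y96.9373 F2352
M5
G0 X0.0000 Y0.0000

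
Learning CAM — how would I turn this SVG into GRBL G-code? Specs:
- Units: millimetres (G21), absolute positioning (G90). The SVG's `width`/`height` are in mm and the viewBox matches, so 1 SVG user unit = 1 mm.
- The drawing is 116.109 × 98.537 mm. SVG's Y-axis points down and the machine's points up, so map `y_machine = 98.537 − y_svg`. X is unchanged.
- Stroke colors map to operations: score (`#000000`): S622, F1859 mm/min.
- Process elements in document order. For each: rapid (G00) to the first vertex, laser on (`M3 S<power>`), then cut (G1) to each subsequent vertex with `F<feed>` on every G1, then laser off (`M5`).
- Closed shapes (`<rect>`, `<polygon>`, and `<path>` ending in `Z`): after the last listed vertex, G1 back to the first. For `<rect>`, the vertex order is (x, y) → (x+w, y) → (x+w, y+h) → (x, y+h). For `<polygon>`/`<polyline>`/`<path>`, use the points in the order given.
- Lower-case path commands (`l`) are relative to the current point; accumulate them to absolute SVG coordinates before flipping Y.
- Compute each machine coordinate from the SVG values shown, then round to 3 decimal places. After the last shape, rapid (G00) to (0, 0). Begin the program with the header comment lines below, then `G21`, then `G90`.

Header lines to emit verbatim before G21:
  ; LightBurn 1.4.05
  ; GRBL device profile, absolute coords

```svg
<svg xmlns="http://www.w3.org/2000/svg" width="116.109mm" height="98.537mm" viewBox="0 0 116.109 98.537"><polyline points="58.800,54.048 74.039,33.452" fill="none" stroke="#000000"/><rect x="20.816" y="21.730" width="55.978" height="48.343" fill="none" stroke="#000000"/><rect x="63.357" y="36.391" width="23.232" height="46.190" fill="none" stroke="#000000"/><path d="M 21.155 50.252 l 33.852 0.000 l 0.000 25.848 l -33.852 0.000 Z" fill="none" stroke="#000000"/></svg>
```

; LightBurn 1.4.05
; GRBL device profile, absolute coords
G21
G90
G00 X58.800 Y44.489
M3 S622
G1 X74.039 Y65.085 F1859
M5
G00 X20.816 Y76.807
M3 S622
G1 X76.794 Y76.807 F1859
G1 X76.794 Y28.464 F1859
G1 X20.816 Y28.464 F1859
G1 X20.816 Y76.807 F1859
M5
G00 X63.357 Y62.146
M3 S622
G1 X86.589 Y62.146 F1859
G1 X86.589 Y15.956 F1859
G1 X63.357 Y15.956 F1859
G1 X63.357 Y62.146 F1859
M5
G00 X21.155 Y48.285
M3 S622
G1 X55.007 Y48.285 F1859
G1 X55.007 Y22.437 F1859
G1 X21.155 Y22.437 F1859
G1 X21.155 Y48.285 F1859
M5
G00 X0.000 Y0.000

1 u = 1 mm; y_m = 98.537 − y.

[1] `<polyline>` line segment, #000000→score S622 F1859: (58.800,44.489) → (74.039,65.085)

[2] `<rect>` rectangle, #000000→score S622 F1859: (20.816,76.807) → (76.794,76.807) → (76.794,28.464) → (20.816,28.464) → (20.816,76.807) (closed)

[3] `<rect>` rectangle, #000000→score S622 F1859: (63.357,62.146) → (86.589,62.146) → (86.589,15.956) → (63.357,15.956) → (63.357,62.146) (closed)

[4] `<path>` rectangle, #000000→score S622 F1859: (21.155,48.285) → (55.007,48.285) → (55.007,22.437) → (21.155,22.437) → (21.155,48.285) (closed)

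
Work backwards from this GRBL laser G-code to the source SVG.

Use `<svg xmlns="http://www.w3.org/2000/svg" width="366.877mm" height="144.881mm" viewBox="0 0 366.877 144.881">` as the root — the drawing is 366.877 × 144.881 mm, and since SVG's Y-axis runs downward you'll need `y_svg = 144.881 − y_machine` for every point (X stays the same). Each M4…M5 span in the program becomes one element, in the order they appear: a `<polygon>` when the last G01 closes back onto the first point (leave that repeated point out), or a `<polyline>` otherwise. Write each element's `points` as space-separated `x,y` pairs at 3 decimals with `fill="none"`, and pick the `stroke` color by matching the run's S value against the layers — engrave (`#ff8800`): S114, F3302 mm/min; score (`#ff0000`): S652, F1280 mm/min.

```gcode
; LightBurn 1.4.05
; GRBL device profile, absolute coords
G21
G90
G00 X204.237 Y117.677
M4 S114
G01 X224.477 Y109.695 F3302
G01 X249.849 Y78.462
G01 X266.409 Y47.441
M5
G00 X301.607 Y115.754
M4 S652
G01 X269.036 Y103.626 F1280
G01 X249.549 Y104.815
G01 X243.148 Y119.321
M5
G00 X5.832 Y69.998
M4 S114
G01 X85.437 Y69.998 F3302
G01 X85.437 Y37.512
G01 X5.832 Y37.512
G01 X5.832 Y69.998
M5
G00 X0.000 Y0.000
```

<svg xmlns="http://www.w3.org/2000/svg" width="366.877mm" height="144.881mm" viewBox="0 0 366.877 144.881">
  <polyline points="204.237,27.204 224.477,35.186 249.849,66.419 266.409,97.440" fill="none" stroke="#ff8800"/>
  <polyline points="301.607,29.127 269.036,41.255 249.549,40.066 243.148,25.560" fill="none" stroke="#ff0000"/>
  <polygon points="5.832,74.883 85.437,74.883 85.437,107.369 5.832,107.369" fill="none" stroke="#ff8800"/>
</svg>

Each laser-on run becomes one SVG element. Flip Y back into SVG space with y_svg = 144.881 − y_machine.

Run 1: power S114 maps to stroke `#ff8800` (engrave). The run is open, so emit a `<polyline>` with points (Y-flipped): 204.237,27.204 224.477,35.186 249.849,66.419 266.409,97.440.

Run 2: power S652 maps to stroke `#ff0000` (score). The run is open, so emit a `<polyline>` with points (Y-flipped): 301.607,29.127 269.036,41.255 249.549,40.066 243.148,25.560.

Run 3: the run's S114 means `#ff8800` (engrave). The run returns to its start, so emit a `<polygon>` with points (Y-flipped): 5.832,74.883 85.437,74.883 85.437,107.369 5.832,107.369.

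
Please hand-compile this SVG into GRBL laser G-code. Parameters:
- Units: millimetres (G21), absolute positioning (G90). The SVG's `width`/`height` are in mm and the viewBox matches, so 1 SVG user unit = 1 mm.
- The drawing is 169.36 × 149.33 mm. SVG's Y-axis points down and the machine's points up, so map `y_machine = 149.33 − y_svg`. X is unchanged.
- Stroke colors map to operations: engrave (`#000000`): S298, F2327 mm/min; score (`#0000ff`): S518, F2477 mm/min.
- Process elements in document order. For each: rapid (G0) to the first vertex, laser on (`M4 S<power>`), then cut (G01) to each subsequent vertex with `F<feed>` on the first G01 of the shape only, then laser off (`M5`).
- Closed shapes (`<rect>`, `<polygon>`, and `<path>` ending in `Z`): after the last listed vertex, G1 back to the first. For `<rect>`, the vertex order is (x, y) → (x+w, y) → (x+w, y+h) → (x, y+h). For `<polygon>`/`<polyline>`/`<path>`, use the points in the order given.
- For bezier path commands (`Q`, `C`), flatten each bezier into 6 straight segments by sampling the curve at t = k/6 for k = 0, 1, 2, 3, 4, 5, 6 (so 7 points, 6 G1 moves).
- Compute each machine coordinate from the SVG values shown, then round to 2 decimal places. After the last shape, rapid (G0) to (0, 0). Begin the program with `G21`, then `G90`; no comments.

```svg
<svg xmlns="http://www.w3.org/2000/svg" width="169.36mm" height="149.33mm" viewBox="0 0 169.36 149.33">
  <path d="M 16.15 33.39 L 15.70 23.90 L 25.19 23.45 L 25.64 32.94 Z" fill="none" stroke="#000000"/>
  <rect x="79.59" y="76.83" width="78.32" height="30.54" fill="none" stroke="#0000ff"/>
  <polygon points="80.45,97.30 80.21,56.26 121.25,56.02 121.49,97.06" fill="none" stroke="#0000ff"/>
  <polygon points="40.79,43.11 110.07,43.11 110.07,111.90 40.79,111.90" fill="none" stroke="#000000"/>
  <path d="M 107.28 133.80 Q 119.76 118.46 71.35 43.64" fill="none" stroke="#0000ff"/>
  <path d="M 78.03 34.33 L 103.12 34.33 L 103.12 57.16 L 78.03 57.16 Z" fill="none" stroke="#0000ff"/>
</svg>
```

G21
G90
G0 X16.15 Y115.94
M4 S298
G01 X15.70 Y125.43 F2327
G01 X25.19 Y125.88
G01 X25.64 Y116.39
G01 X16.15 Y115.94
M5
G0 X79.59 Y72.50
M4 S518
G01 X157.91 Y72.50 F2477
G01 X157.91 Y41.96
G01 X79.59 Y41.96
G01 X79.59 Y72.50
M5
G0 X80.45 Y52.03
M4 S518
G01 X80.21 Y93.07 F2477
G01 X121.25 Y93.31
G01 X121.49 Y52.27
G01 X80.45 Y52.03
M5
G0 X40.79 Y106.22
M4 S298
G01 X110.07 Y106.22 F2327
G01 X110.07 Y37.43
G01 X40.79 Y37.43
G01 X40.79 Y106.22
M5
G0 X107.28 Y15.53
M4 S518
G01 X109.75 Y22.30 F2477
G01 X108.83 Y32.37
G01 X104.54 Y45.74
G01 X96.86 Y62.42
G01 X85.80 Y82.40
G01 X71.35 Y105.69
M5
G0 X78.03 Y115.00
M4 S518
G01 X103.12 Y115.00 F2477
G01 X103.12 Y92.17
G01 X78.03 Y92.17
G01 X78.03 Y115.00
M5
G0 X0.00 Y0.00

1 u = 1 mm; y_m = 149.33 − y.

[1] `<path>` regular polygon, #000000→engrave S298 F2327: (16.15,115.94) → (15.70,125.43) → (25.19,125.88) → (25.64,116.39) → (16.15,115.94) (closed)

[2] `<rect>` rectangle, #0000ff→score S518 F2477: (79.59,72.50) → (157.91,72.50) → (157.91,41.96) → (79.59,41.96) → (79.59,72.50) (closed)

[3] `<polygon>` regular polygon, #0000ff→score S518 F2477: (80.45,52.03) → (80.21,93.07) → (121.25,93.31) → (121.49,52.27) → (80.45,52.03) (closed)

[4] `<polygon>` rectangle, #000000→engrave S298 F2327: (40.79,106.22) → (110.07,106.22) → (110.07,37.43) → (40.79,37.43) → (40.79,106.22) (closed)

[5] `<path>` quadratic bezier, #0000ff→score S518 F2477: (107.28,15.53) → (109.75,22.30) → (108.83,32.37) → (104.54,45.74) → (96.86,62.42) → (85.80,82.40) → (71.35,105.69)

[6] `<path>` rectangle, #0000ff→score S518 F2477: (78.03,115.00) → (103.12,115.00) → (103.12,92.17) → (78.03,92.17) → (78.03,115.00) (closed)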